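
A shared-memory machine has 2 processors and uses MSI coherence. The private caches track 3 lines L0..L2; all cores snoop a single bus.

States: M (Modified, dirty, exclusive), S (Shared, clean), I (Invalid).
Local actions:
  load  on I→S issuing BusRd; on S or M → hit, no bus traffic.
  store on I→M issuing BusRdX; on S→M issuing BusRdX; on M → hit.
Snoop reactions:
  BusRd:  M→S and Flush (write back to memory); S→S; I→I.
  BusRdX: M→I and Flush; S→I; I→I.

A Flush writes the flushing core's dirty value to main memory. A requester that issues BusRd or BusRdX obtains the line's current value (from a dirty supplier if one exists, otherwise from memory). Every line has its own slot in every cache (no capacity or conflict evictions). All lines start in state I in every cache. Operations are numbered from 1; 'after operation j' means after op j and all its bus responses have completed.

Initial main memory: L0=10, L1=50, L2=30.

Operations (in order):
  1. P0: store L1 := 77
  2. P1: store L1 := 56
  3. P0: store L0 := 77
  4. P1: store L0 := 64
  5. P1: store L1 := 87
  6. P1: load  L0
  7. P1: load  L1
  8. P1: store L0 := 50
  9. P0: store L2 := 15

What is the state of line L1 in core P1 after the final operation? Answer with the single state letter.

  op1 P0: store L1 := 77 → M/I on L1; bus BusRdX; mem=50
  op2 P1: store L1 := 56 → I/M on L1; bus BusRdX Flush; mem=77
  op3 P0: store L0 := 77 → M/I on L0; bus BusRdX; mem=10
  op4 P1: store L0 := 64 → I/M on L0; bus BusRdX Flush; mem=77
  op5 P1: store L1 := 87 → I/M on L1; bus (none); mem=77
  op6 P1: load  L0 → I/M on L0; bus (none); mem=77
  op7 P1: load  L1 → I/M on L1; bus (none); mem=77
  op8 P1: store L0 := 50 → I/M on L0; bus (none); mem=77
  op9 P0: store L2 := 15 → M/I on L2; bus BusRdX; mem=30

state = M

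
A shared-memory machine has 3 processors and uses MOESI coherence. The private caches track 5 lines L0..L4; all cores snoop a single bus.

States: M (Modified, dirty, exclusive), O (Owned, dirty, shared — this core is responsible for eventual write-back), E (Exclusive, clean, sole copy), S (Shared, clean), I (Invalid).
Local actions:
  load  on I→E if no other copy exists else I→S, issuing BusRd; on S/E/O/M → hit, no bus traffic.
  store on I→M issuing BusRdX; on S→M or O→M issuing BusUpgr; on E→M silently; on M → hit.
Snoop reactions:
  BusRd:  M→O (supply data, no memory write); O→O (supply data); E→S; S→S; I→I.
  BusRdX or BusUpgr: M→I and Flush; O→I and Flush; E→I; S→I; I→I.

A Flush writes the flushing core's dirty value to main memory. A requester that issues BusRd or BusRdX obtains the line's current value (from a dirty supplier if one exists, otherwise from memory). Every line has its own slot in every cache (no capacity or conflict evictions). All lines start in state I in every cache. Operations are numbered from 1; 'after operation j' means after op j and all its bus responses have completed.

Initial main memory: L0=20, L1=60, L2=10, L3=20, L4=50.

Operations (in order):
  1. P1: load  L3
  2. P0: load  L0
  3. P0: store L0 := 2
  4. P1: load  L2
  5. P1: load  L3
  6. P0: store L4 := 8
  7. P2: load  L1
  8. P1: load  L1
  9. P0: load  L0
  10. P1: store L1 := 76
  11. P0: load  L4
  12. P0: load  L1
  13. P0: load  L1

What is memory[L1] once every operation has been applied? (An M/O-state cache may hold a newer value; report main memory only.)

memory[L1] = 60

step 1: P1: load  L3  ⟶  IEI  (L3)  txn=BusRd  M[L3]=20
step 2: P0: load  L0  ⟶  EII  (L0)  txn=BusRd  M[L0]=20
step 3: P0: store L0 := 2  ⟶  MII  (L0)  txn=∅  M[L0]=20
step 4: P1: load  L2  ⟶  IEI  (L2)  txn=BusRd  M[L2]=10
step 5: P1: load  L3  ⟶  IEI  (L3)  txn=∅  M[L3]=20
step 6: P0: store L4 := 8  ⟶  MII  (L4)  txn=BusRdX  M[L4]=50
step 7: P2: load  L1  ⟶  IIE  (L1)  txn=BusRd  M[L1]=60
step 8: P1: load  L1  ⟶  ISS  (L1)  txn=BusRd  M[L1]=60
step 9: P0: load  L0  ⟶  MII  (L0)  txn=∅  M[L0]=20
step 10: P1: store L1 := 76  ⟶  IMI  (L1)  txn=BusUpgr  M[L1]=60
step 11: P0: load  L4  ⟶  MII  (L4)  txn=∅  M[L4]=50
step 12: P0: load  L1  ⟶  SOI  (L1)  txn=BusRd  M[L1]=60
step 13: P0: load  L1  ⟶  SOI  (L1)  txn=∅  M[L1]=60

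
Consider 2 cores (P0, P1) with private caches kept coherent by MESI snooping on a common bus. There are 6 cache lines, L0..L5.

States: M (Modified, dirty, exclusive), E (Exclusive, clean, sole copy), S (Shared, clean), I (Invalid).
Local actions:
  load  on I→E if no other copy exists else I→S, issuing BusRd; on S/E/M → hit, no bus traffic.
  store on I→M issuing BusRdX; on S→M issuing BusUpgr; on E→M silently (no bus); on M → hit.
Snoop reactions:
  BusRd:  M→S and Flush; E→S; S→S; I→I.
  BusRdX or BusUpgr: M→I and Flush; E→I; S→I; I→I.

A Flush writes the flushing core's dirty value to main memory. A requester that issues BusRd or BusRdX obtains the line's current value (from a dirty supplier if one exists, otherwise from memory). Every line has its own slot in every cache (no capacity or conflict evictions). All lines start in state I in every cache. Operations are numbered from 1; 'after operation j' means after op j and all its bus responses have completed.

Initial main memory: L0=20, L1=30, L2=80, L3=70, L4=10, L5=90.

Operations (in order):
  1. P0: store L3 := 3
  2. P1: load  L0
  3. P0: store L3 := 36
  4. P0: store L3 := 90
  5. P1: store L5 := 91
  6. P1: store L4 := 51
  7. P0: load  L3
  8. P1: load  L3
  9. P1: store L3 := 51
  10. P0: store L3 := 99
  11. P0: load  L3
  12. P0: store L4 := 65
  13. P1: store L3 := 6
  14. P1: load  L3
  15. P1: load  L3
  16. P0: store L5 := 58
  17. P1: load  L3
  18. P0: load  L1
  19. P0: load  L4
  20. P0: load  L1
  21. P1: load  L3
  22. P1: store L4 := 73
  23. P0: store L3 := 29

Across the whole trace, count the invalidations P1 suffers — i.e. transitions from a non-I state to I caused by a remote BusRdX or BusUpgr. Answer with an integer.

[1] P0: store L3 := 3 | P0:M(3), P1:I | bus: BusRdX
[2] P1: load  L0 | P0:I, P1:E(20) | bus: BusRd
[3] P0: store L3 := 36 | P0:M(36), P1:I | bus: none
[4] P0: store L3 := 90 | P0:M(90), P1:I | bus: none
[5] P1: store L5 := 91 | P0:I, P1:M(91) | bus: BusRdX
[6] P1: store L4 := 51 | P0:I, P1:M(51) | bus: BusRdX
[7] P0: load  L3 | P0:M(90), P1:I | bus: none
[8] P1: load  L3 | P0:S(90), P1:S(90) | bus: BusRd,Flush
[9] P1: store L3 := 51 | P0:I, P1:M(51) | bus: BusUpgr
[10] P0: store L3 := 99 | P0:M(99), P1:I | bus: BusRdX,Flush
[11] P0: load  L3 | P0:M(99), P1:I | bus: none
[12] P0: store L4 := 65 | P0:M(65), P1:I | bus: BusRdX,Flush
[13] P1: store L3 := 6 | P0:I, P1:M(6) | bus: BusRdX,Flush
[14] P1: load  L3 | P0:I, P1:M(6) | bus: none
[15] P1: load  L3 | P0:I, P1:M(6) | bus: none
[16] P0: store L5 := 58 | P0:M(58), P1:I | bus: BusRdX,Flush
[17] P1: load  L3 | P0:I, P1:M(6) | bus: none
[18] P0: load  L1 | P0:E(30), P1:I | bus: BusRd
[19] P0: load  L4 | P0:M(65), P1:I | bus: none
[20] P0: load  L1 | P0:E(30), P1:I | bus: none
[21] P1: load  L3 | P0:I, P1:M(6) | bus: none
[22] P1: store L4 := 73 | P0:I, P1:M(73) | bus: BusRdX,Flush
[23] P0: store L3 := 29 | P0:M(29), P1:I | bus: BusRdX,Flush

invalidations = 4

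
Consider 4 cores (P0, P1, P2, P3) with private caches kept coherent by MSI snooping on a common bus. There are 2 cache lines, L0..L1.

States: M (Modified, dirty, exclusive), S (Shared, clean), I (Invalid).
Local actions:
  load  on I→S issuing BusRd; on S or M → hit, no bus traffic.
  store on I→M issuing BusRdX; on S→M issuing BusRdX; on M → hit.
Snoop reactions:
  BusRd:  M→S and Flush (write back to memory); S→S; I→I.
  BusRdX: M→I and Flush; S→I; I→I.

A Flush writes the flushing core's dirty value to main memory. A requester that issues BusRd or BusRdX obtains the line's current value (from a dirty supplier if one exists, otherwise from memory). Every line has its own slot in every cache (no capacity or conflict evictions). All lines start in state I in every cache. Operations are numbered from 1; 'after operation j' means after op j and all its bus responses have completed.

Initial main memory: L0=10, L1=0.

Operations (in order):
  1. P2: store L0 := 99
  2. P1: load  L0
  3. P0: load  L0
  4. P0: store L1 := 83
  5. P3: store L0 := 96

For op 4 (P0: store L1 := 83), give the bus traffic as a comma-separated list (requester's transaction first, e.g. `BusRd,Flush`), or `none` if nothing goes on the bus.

bus = BusRdX

step 1: P2: store L0 := 99  ⟶  IIMI  (L0)  txn=BusRdX  M[L0]=10
step 2: P1: load  L0  ⟶  ISSI  (L0)  txn=BusRd+Flush  M[L0]=99
step 3: P0: load  L0  ⟶  SSSI  (L0)  txn=BusRd  M[L0]=99
step 4: P0: store L1 := 83  ⟶  MIII  (L1)  txn=BusRdX  M[L1]=0
step 5: P3: store L0 := 96  ⟶  IIIM  (L0)  txn=BusRdX  M[L0]=99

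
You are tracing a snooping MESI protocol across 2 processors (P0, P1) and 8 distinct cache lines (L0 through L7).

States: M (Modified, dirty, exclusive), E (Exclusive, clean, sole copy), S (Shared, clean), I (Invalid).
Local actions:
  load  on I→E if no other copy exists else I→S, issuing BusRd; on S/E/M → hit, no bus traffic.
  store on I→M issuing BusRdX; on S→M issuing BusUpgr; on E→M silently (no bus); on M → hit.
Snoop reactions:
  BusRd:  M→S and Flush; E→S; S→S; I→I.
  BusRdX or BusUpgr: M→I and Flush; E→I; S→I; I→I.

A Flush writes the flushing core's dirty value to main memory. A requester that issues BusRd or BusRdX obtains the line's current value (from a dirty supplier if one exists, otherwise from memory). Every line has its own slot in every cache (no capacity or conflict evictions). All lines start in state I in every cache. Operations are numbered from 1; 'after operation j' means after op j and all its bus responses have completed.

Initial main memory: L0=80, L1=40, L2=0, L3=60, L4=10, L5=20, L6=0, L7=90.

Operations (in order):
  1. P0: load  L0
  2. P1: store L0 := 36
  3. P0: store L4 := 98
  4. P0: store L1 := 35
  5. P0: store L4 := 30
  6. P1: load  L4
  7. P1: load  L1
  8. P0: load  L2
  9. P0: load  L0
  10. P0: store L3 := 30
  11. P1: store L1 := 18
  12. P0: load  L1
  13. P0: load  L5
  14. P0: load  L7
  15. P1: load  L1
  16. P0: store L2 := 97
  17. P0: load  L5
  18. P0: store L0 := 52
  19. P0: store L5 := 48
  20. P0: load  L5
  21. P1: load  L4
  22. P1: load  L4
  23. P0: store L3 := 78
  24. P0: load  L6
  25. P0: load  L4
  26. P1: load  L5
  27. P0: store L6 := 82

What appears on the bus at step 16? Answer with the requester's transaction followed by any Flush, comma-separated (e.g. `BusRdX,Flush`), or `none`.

bus = none

1. P0: load  L0  bus=[BusRd]  L0: P0=E P1=I  mem[L0]=80
2. P1: store L0 := 36  bus=[BusRdX]  L0: P0=I P1=M  mem[L0]=80
3. P0: store L4 := 98  bus=[BusRdX]  L4: P0=M P1=I  mem[L4]=10
4. P0: store L1 := 35  bus=[BusRdX]  L1: P0=M P1=I  mem[L1]=40
5. P0: store L4 := 30  bus=[-]  L4: P0=M P1=I  mem[L4]=10
6. P1: load  L4  bus=[BusRd,Flush]  L4: P0=S P1=S  mem[L4]=30
7. P1: load  L1  bus=[BusRd,Flush]  L1: P0=S P1=S  mem[L1]=35
8. P0: load  L2  bus=[BusRd]  L2: P0=E P1=I  mem[L2]=0
9. P0: load  L0  bus=[BusRd,Flush]  L0: P0=S P1=S  mem[L0]=36
10. P0: store L3 := 30  bus=[BusRdX]  L3: P0=M P1=I  mem[L3]=60
11. P1: store L1 := 18  bus=[BusUpgr]  L1: P0=I P1=M  mem[L1]=35
12. P0: load  L1  bus=[BusRd,Flush]  L1: P0=S P1=S  mem[L1]=18
13. P0: load  L5  bus=[BusRd]  L5: P0=E P1=I  mem[L5]=20
14. P0: load  L7  bus=[BusRd]  L7: P0=E P1=I  mem[L7]=90
15. P1: load  L1  bus=[-]  L1: P0=S P1=S  mem[L1]=18
16. P0: store L2 := 97  bus=[-]  L2: P0=M P1=I  mem[L2]=0
17. P0: load  L5  bus=[-]  L5: P0=E P1=I  mem[L5]=20
18. P0: store L0 := 52  bus=[BusUpgr]  L0: P0=M P1=I  mem[L0]=36
19. P0: store L5 := 48  bus=[-]  L5: P0=M P1=I  mem[L5]=20
20. P0: load  L5  bus=[-]  L5: P0=M P1=I  mem[L5]=20
21. P1: load  L4  bus=[-]  L4: P0=S P1=S  mem[L4]=30
22. P1: load  L4  bus=[-]  L4: P0=S P1=S  mem[L4]=30
23. P0: store L3 := 78  bus=[-]  L3: P0=M P1=I  mem[L3]=60
24. P0: load  L6  bus=[BusRd]  L6: P0=E P1=I  mem[L6]=0
25. P0: load  L4  bus=[-]  L4: P0=S P1=S  mem[L4]=30
26. P1: load  L5  bus=[BusRd,Flush]  L5: P0=S P1=S  mem[L5]=48
27. P0: store L6 := 82  bus=[-]  L6: P0=M P1=I  mem[L6]=0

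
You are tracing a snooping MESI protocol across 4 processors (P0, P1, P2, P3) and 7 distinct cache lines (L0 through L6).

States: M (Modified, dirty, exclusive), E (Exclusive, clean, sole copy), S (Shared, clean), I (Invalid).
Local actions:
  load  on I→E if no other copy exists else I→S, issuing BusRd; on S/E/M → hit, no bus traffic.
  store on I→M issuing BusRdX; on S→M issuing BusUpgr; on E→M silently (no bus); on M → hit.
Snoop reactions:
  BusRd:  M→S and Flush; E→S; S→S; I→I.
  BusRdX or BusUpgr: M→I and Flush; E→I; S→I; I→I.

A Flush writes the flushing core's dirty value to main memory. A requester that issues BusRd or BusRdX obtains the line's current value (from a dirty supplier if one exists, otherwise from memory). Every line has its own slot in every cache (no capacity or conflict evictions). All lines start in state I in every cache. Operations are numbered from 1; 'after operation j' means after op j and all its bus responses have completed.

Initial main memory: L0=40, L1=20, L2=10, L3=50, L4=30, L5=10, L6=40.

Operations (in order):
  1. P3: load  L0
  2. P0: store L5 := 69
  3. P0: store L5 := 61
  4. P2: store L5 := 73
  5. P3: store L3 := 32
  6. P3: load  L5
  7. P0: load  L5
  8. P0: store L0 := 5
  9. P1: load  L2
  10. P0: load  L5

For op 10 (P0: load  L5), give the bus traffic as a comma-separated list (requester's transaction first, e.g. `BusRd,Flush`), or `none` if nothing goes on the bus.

1. P3: load  L0  bus=[BusRd]  L0: P0=I P1=I P2=I P3=E  mem[L0]=40
2. P0: store L5 := 69  bus=[BusRdX]  L5: P0=M P1=I P2=I P3=I  mem[L5]=10
3. P0: store L5 := 61  bus=[-]  L5: P0=M P1=I P2=I P3=I  mem[L5]=10
4. P2: store L5 := 73  bus=[BusRdX,Flush]  L5: P0=I P1=I P2=M P3=I  mem[L5]=61
5. P3: store L3 := 32  bus=[BusRdX]  L3: P0=I P1=I P2=I P3=M  mem[L3]=50
6. P3: load  L5  bus=[BusRd,Flush]  L5: P0=I P1=I P2=S P3=S  mem[L5]=73
7. P0: load  L5  bus=[BusRd]  L5: P0=S P1=I P2=S P3=S  mem[L5]=73
8. P0: store L0 := 5  bus=[BusRdX]  L0: P0=M P1=I P2=I P3=I  mem[L0]=40
9. P1: load  L2  bus=[BusRd]  L2: P0=I P1=E P2=I P3=I  mem[L2]=10
10. P0: load  L5  bus=[-]  L5: P0=S P1=I P2=S P3=S  mem[L5]=73

bus = none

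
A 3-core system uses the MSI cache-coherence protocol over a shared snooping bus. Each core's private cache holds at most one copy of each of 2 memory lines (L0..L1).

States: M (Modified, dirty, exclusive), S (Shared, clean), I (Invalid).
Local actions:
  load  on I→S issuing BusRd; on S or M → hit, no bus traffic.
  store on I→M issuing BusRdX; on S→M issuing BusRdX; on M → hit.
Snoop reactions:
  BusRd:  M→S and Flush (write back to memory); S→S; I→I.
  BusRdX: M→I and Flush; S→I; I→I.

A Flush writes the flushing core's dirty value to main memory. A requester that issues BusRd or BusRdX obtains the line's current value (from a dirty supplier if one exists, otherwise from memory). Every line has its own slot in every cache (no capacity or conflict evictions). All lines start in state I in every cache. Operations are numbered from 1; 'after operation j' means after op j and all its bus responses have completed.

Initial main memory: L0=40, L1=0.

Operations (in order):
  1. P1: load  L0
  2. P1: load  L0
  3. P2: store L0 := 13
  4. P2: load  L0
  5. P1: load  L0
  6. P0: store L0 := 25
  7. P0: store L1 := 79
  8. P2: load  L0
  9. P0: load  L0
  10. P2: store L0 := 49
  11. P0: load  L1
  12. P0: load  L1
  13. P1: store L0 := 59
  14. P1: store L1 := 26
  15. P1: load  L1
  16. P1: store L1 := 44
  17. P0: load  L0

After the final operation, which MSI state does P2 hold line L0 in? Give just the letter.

state = I

[1] P1: load  L0 | P0:I, P1:S(40), P2:I | bus: BusRd
[2] P1: load  L0 | P0:I, P1:S(40), P2:I | bus: none
[3] P2: store L0 := 13 | P0:I, P1:I, P2:M(13) | bus: BusRdX
[4] P2: load  L0 | P0:I, P1:I, P2:M(13) | bus: none
[5] P1: load  L0 | P0:I, P1:S(13), P2:S(13) | bus: BusRd,Flush
[6] P0: store L0 := 25 | P0:M(25), P1:I, P2:I | bus: BusRdX
[7] P0: store L1 := 79 | P0:M(79), P1:I, P2:I | bus: BusRdX
[8] P2: load  L0 | P0:S(25), P1:I, P2:S(25) | bus: BusRd,Flush
[9] P0: load  L0 | P0:S(25), P1:I, P2:S(25) | bus: none
[10] P2: store L0 := 49 | P0:I, P1:I, P2:M(49) | bus: BusRdX
[11] P0: load  L1 | P0:M(79), P1:I, P2:I | bus: none
[12] P0: load  L1 | P0:M(79), P1:I, P2:I | bus: none
[13] P1: store L0 := 59 | P0:I, P1:M(59), P2:I | bus: BusRdX,Flush
[14] P1: store L1 := 26 | P0:I, P1:M(26), P2:I | bus: BusRdX,Flush
[15] P1: load  L1 | P0:I, P1:M(26), P2:I | bus: none
[16] P1: store L1 := 44 | P0:I, P1:M(44), P2:I | bus: none
[17] P0: load  L0 | P0:S(59), P1:S(59), P2:I | bus: BusRd,Flush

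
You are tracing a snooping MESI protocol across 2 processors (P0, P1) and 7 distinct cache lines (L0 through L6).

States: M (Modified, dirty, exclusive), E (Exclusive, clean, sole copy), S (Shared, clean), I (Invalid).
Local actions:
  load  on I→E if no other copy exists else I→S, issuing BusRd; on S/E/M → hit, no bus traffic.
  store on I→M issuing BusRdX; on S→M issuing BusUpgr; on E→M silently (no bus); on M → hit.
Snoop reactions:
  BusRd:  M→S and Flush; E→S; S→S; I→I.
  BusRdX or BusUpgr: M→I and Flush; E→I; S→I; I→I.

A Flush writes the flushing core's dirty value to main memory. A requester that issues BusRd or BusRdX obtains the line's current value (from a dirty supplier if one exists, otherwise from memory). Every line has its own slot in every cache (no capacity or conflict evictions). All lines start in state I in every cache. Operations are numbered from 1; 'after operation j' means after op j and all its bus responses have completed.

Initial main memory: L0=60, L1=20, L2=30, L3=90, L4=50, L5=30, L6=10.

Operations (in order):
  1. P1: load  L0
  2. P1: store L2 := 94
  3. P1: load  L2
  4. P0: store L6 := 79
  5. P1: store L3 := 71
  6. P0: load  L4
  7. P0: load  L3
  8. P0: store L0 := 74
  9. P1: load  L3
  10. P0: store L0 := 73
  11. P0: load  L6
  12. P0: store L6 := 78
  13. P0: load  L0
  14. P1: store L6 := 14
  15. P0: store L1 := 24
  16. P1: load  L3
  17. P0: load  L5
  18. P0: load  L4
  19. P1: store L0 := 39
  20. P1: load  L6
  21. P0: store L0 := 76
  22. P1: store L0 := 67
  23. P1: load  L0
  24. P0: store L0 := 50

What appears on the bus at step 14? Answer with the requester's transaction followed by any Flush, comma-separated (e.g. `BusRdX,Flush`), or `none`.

step 1: P1: load  L0  ⟶  IE  (L0)  txn=BusRd  M[L0]=60
step 2: P1: store L2 := 94  ⟶  IM  (L2)  txn=BusRdX  M[L2]=30
step 3: P1: load  L2  ⟶  IM  (L2)  txn=∅  M[L2]=30
step 4: P0: store L6 := 79  ⟶  MI  (L6)  txn=BusRdX  M[L6]=10
step 5: P1: store L3 := 71  ⟶  IM  (L3)  txn=BusRdX  M[L3]=90
step 6: P0: load  L4  ⟶  EI  (L4)  txn=BusRd  M[L4]=50
step 7: P0: load  L3  ⟶  SS  (L3)  txn=BusRd+Flush  M[L3]=71
step 8: P0: store L0 := 74  ⟶  MI  (L0)  txn=BusRdX  M[L0]=60
step 9: P1: load  L3  ⟶  SS  (L3)  txn=∅  M[L3]=71
step 10: P0: store L0 := 73  ⟶  MI  (L0)  txn=∅  M[L0]=60
step 11: P0: load  L6  ⟶  MI  (L6)  txn=∅  M[L6]=10
step 12: P0: store L6 := 78  ⟶  MI  (L6)  txn=∅  M[L6]=10
step 13: P0: load  L0  ⟶  MI  (L0)  txn=∅  M[L0]=60
step 14: P1: store L6 := 14  ⟶  IM  (L6)  txn=BusRdX+Flush  M[L6]=78
step 15: P0: store L1 := 24  ⟶  MI  (L1)  txn=BusRdX  M[L1]=20
step 16: P1: load  L3  ⟶  SS  (L3)  txn=∅  M[L3]=71
step 17: P0: load  L5  ⟶  EI  (L5)  txn=BusRd  M[L5]=30
step 18: P0: load  L4  ⟶  EI  (L4)  txn=∅  M[L4]=50
step 19: P1: store L0 := 39  ⟶  IM  (L0)  txn=BusRdX+Flush  M[L0]=73
step 20: P1: load  L6  ⟶  IM  (L6)  txn=∅  M[L6]=78
step 21: P0: store L0 := 76  ⟶  MI  (L0)  txn=BusRdX+Flush  M[L0]=39
step 22: P1: store L0 := 67  ⟶  IM  (L0)  txn=BusRdX+Flush  M[L0]=76
step 23: P1: load  L0  ⟶  IM  (L0)  txn=∅  M[L0]=76
step 24: P0: store L0 := 50  ⟶  MI  (L0)  txn=BusRdX+Flush  M[L0]=67

bus = BusRdX,Flush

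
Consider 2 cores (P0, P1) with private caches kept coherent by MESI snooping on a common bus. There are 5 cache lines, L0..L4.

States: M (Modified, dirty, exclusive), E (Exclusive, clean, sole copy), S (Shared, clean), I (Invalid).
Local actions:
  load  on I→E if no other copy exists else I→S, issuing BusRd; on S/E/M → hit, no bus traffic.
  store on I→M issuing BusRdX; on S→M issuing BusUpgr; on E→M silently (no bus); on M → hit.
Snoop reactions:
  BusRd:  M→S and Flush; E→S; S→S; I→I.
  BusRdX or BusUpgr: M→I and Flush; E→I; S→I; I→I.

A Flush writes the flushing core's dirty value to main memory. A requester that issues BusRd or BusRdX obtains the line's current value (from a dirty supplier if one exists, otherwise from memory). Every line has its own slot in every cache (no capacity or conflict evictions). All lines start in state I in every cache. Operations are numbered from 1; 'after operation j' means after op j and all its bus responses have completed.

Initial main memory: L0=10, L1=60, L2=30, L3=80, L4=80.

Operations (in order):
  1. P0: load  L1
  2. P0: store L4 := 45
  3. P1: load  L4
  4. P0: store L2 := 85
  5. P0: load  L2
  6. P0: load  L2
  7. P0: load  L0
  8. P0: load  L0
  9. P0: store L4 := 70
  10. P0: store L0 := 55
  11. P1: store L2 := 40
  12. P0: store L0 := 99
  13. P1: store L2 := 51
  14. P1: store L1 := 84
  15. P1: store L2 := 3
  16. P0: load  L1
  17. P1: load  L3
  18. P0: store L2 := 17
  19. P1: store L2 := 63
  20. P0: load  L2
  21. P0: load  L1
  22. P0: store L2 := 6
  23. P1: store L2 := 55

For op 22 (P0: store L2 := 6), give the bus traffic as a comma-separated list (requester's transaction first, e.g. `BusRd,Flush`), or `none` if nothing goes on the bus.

1. P0: load  L1  bus=[BusRd]  L1: P0=E P1=I  mem[L1]=60
2. P0: store L4 := 45  bus=[BusRdX]  L4: P0=M P1=I  mem[L4]=80
3. P1: load  L4  bus=[BusRd,Flush]  L4: P0=S P1=S  mem[L4]=45
4. P0: store L2 := 85  bus=[BusRdX]  L2: P0=M P1=I  mem[L2]=30
5. P0: load  L2  bus=[-]  L2: P0=M P1=I  mem[L2]=30
6. P0: load  L2  bus=[-]  L2: P0=M P1=I  mem[L2]=30
7. P0: load  L0  bus=[BusRd]  L0: P0=E P1=I  mem[L0]=10
8. P0: load  L0  bus=[-]  L0: P0=E P1=I  mem[L0]=10
9. P0: store L4 := 70  bus=[BusUpgr]  L4: P0=M P1=I  mem[L4]=45
10. P0: store L0 := 55  bus=[-]  L0: P0=M P1=I  mem[L0]=10
11. P1: store L2 := 40  bus=[BusRdX,Flush]  L2: P0=I P1=M  mem[L2]=85
12. P0: store L0 := 99  bus=[-]  L0: P0=M P1=I  mem[L0]=10
13. P1: store L2 := 51  bus=[-]  L2: P0=I P1=M  mem[L2]=85
14. P1: store L1 := 84  bus=[BusRdX]  L1: P0=I P1=M  mem[L1]=60
15. P1: store L2 := 3  bus=[-]  L2: P0=I P1=M  mem[L2]=85
16. P0: load  L1  bus=[BusRd,Flush]  L1: P0=S P1=S  mem[L1]=84
17. P1: load  L3  bus=[BusRd]  L3: P0=I P1=E  mem[L3]=80
18. P0: store L2 := 17  bus=[BusRdX,Flush]  L2: P0=M P1=I  mem[L2]=3
19. P1: store L2 := 63  bus=[BusRdX,Flush]  L2: P0=I P1=M  mem[L2]=17
20. P0: load  L2  bus=[BusRd,Flush]  L2: P0=S P1=S  mem[L2]=63
21. P0: load  L1  bus=[-]  L1: P0=S P1=S  mem[L1]=84
22. P0: store L2 := 6  bus=[BusUpgr]  L2: P0=M P1=I  mem[L2]=63
23. P1: store L2 := 55  bus=[BusRdX,Flush]  L2: P0=I P1=M  mem[L2]=6

bus = BusUpgr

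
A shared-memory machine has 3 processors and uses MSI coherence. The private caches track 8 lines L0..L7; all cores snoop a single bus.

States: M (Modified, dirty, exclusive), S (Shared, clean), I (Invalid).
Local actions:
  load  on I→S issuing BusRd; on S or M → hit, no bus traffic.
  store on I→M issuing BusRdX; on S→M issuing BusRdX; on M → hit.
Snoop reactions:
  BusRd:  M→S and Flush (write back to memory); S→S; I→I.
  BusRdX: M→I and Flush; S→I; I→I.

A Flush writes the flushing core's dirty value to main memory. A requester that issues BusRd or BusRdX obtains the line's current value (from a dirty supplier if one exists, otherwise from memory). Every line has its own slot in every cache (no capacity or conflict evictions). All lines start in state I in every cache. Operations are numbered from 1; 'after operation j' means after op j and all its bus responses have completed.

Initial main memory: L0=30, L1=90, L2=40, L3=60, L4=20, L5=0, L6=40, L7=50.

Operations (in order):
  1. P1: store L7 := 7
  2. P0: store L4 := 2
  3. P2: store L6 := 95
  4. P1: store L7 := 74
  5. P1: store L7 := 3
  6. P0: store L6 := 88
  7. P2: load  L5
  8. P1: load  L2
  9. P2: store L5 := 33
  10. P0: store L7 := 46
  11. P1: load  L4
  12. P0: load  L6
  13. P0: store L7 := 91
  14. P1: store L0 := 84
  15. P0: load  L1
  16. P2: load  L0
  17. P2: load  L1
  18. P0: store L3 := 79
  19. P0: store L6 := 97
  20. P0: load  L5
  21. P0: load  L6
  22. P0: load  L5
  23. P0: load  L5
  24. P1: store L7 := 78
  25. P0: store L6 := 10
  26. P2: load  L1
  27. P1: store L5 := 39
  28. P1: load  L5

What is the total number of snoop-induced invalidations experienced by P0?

invalidations = 2

  op1 P1: store L7 := 7 → I/M/I on L7; bus BusRdX; mem=50
  op2 P0: store L4 := 2 → M/I/I on L4; bus BusRdX; mem=20
  op3 P2: store L6 := 95 → I/I/M on L6; bus BusRdX; mem=40
  op4 P1: store L7 := 74 → I/M/I on L7; bus (none); mem=50
  op5 P1: store L7 := 3 → I/M/I on L7; bus (none); mem=50
  op6 P0: store L6 := 88 → M/I/I on L6; bus BusRdX Flush; mem=95
  op7 P2: load  L5 → I/I/S on L5; bus BusRd; mem=0
  op8 P1: load  L2 → I/S/I on L2; bus BusRd; mem=40
  op9 P2: store L5 := 33 → I/I/M on L5; bus BusRdX; mem=0
  op10 P0: store L7 := 46 → M/I/I on L7; bus BusRdX Flush; mem=3
  op11 P1: load  L4 → S/S/I on L4; bus BusRd Flush; mem=2
  op12 P0: load  L6 → M/I/I on L6; bus (none); mem=95
  op13 P0: store L7 := 91 → M/I/I on L7; bus (none); mem=3
  op14 P1: store L0 := 84 → I/M/I on L0; bus BusRdX; mem=30
  op15 P0: load  L1 → S/I/I on L1; bus BusRd; mem=90
  op16 P2: load  L0 → I/S/S on L0; bus BusRd Flush; mem=84
  op17 P2: load  L1 → S/I/S on L1; bus BusRd; mem=90
  op18 P0: store L3 := 79 → M/I/I on L3; bus BusRdX; mem=60
  op19 P0: store L6 := 97 → M/I/I on L6; bus (none); mem=95
  op20 P0: load  L5 → S/I/S on L5; bus BusRd Flush; mem=33
  op21 P0: load  L6 → M/I/I on L6; bus (none); mem=95
  op22 P0: load  L5 → S/I/S on L5; bus (none); mem=33
  op23 P0: load  L5 → S/I/S on L5; bus (none); mem=33
  op24 P1: store L7 := 78 → I/M/I on L7; bus BusRdX Flush; mem=91
  op25 P0: store L6 := 10 → M/I/I on L6; bus (none); mem=95
  op26 P2: load  L1 → S/I/S on L1; bus (none); mem=90
  op27 P1: store L5 := 39 → I/M/I on L5; bus BusRdX; mem=33
  op28 P1: load  L5 → I/M/I on L5; bus (none); mem=33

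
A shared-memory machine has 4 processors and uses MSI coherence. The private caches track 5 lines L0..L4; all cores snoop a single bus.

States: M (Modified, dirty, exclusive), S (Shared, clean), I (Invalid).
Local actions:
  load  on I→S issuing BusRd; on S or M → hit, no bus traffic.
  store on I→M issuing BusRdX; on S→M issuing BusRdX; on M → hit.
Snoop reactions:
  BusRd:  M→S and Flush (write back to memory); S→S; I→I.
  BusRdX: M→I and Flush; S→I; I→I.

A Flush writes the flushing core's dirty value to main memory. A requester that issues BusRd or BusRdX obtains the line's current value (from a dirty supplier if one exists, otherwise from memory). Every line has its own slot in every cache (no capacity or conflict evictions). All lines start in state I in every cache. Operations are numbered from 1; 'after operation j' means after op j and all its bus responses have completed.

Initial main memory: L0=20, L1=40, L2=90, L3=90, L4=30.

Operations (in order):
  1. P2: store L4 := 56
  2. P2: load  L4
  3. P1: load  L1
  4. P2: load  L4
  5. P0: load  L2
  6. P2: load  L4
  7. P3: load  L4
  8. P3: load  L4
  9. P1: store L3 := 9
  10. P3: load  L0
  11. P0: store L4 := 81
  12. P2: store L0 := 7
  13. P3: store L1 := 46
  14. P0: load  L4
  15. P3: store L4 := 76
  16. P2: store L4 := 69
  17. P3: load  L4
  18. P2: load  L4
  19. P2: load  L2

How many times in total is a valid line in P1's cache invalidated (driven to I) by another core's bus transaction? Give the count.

invalidations = 1

step 1: P2: store L4 := 56  ⟶  IIMI  (L4)  txn=BusRdX  M[L4]=30
step 2: P2: load  L4  ⟶  IIMI  (L4)  txn=∅  M[L4]=30
step 3: P1: load  L1  ⟶  ISII  (L1)  txn=BusRd  M[L1]=40
step 4: P2: load  L4  ⟶  IIMI  (L4)  txn=∅  M[L4]=30
step 5: P0: load  L2  ⟶  SIII  (L2)  txn=BusRd  M[L2]=90
step 6: P2: load  L4  ⟶  IIMI  (L4)  txn=∅  M[L4]=30
step 7: P3: load  L4  ⟶  IISS  (L4)  txn=BusRd+Flush  M[L4]=56
step 8: P3: load  L4  ⟶  IISS  (L4)  txn=∅  M[L4]=56
step 9: P1: store L3 := 9  ⟶  IMII  (L3)  txn=BusRdX  M[L3]=90
step 10: P3: load  L0  ⟶  IIIS  (L0)  txn=BusRd  M[L0]=20
step 11: P0: store L4 := 81  ⟶  MIII  (L4)  txn=BusRdX  M[L4]=56
step 12: P2: store L0 := 7  ⟶  IIMI  (L0)  txn=BusRdX  M[L0]=20
step 13: P3: store L1 := 46  ⟶  IIIM  (L1)  txn=BusRdX  M[L1]=40
step 14: P0: load  L4  ⟶  MIII  (L4)  txn=∅  M[L4]=56
step 15: P3: store L4 := 76  ⟶  IIIM  (L4)  txn=BusRdX+Flush  M[L4]=81
step 16: P2: store L4 := 69  ⟶  IIMI  (L4)  txn=BusRdX+Flush  M[L4]=76
step 17: P3: load  L4  ⟶  IISS  (L4)  txn=BusRd+Flush  M[L4]=69
step 18: P2: load  L4  ⟶  IISS  (L4)  txn=∅  M[L4]=69
step 19: P2: load  L2  ⟶  SISI  (L2)  txn=BusRd  M[L2]=90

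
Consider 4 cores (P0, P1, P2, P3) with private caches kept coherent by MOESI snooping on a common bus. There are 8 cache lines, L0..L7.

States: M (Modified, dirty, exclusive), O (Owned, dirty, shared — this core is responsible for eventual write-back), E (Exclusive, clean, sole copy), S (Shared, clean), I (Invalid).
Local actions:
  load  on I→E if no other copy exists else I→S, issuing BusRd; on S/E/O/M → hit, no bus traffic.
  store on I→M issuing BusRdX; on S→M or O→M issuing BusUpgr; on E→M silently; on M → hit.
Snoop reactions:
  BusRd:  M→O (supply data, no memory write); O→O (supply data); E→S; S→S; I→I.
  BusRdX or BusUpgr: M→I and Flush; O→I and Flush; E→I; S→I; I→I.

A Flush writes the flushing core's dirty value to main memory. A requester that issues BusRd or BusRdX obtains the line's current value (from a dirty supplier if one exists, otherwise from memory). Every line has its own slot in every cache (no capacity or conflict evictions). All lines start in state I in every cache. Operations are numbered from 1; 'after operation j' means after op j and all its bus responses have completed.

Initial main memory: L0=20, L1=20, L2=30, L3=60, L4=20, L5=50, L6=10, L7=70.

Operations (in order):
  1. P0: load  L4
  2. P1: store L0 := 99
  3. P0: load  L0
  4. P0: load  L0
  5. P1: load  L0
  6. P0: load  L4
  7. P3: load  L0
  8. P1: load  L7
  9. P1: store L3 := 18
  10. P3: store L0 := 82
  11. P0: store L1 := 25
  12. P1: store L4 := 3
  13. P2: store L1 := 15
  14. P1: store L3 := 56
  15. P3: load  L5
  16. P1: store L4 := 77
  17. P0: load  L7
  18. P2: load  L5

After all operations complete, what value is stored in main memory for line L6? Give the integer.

1. P0: load  L4  bus=[BusRd]  L4: P0=E P1=I P2=I P3=I  mem[L4]=20
2. P1: store L0 := 99  bus=[BusRdX]  L0: P0=I P1=M P2=I P3=I  mem[L0]=20
3. P0: load  L0  bus=[BusRd]  L0: P0=S P1=O P2=I P3=I  mem[L0]=20
4. P0: load  L0  bus=[-]  L0: P0=S P1=O P2=I P3=I  mem[L0]=20
5. P1: load  L0  bus=[-]  L0: P0=S P1=O P2=I P3=I  mem[L0]=20
6. P0: load  L4  bus=[-]  L4: P0=E P1=I P2=I P3=I  mem[L4]=20
7. P3: load  L0  bus=[BusRd]  L0: P0=S P1=O P2=I P3=S  mem[L0]=20
8. P1: load  L7  bus=[BusRd]  L7: P0=I P1=E P2=I P3=I  mem[L7]=70
9. P1: store L3 := 18  bus=[BusRdX]  L3: P0=I P1=M P2=I P3=I  mem[L3]=60
10. P3: store L0 := 82  bus=[BusUpgr,Flush]  L0: P0=I P1=I P2=I P3=M  mem[L0]=99
11. P0: store L1 := 25  bus=[BusRdX]  L1: P0=M P1=I P2=I P3=I  mem[L1]=20
12. P1: store L4 := 3  bus=[BusRdX]  L4: P0=I P1=M P2=I P3=I  mem[L4]=20
13. P2: store L1 := 15  bus=[BusRdX,Flush]  L1: P0=I P1=I P2=M P3=I  mem[L1]=25
14. P1: store L3 := 56  bus=[-]  L3: P0=I P1=M P2=I P3=I  mem[L3]=60
15. P3: load  L5  bus=[BusRd]  L5: P0=I P1=I P2=I P3=E  mem[L5]=50
16. P1: store L4 := 77  bus=[-]  L4: P0=I P1=M P2=I P3=I  mem[L4]=20
17. P0: load  L7  bus=[BusRd]  L7: P0=S P1=S P2=I P3=I  mem[L7]=70
18. P2: load  L5  bus=[BusRd]  L5: P0=I P1=I P2=S P3=S  mem[L5]=50

memory[L6] = 10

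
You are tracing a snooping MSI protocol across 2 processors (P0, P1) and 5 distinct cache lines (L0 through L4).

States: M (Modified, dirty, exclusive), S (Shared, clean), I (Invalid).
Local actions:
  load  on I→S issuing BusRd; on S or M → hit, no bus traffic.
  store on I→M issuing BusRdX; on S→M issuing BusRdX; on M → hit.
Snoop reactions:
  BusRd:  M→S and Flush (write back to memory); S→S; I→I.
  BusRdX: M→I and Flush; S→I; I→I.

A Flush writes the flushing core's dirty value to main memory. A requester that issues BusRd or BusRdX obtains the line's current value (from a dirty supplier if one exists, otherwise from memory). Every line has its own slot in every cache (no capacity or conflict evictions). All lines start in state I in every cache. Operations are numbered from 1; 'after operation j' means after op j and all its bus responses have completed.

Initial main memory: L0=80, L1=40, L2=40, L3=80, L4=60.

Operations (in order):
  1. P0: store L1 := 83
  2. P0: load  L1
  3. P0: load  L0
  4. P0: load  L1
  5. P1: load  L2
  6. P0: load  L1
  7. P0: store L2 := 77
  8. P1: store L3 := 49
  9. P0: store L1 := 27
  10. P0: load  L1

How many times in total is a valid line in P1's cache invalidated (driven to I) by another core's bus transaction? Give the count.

step 1: P0: store L1 := 83  ⟶  MI  (L1)  txn=BusRdX  M[L1]=40
step 2: P0: load  L1  ⟶  MI  (L1)  txn=∅  M[L1]=40
step 3: P0: load  L0  ⟶  SI  (L0)  txn=BusRd  M[L0]=80
step 4: P0: load  L1  ⟶  MI  (L1)  txn=∅  M[L1]=40
step 5: P1: load  L2  ⟶  IS  (L2)  txn=BusRd  M[L2]=40
step 6: P0: load  L1  ⟶  MI  (L1)  txn=∅  M[L1]=40
step 7: P0: store L2 := 77  ⟶  MI  (L2)  txn=BusRdX  M[L2]=40
step 8: P1: store L3 := 49  ⟶  IM  (L3)  txn=BusRdX  M[L3]=80
step 9: P0: store L1 := 27  ⟶  MI  (L1)  txn=∅  M[L1]=40
step 10: P0: load  L1  ⟶  MI  (L1)  txn=∅  M[L1]=40

invalidations = 1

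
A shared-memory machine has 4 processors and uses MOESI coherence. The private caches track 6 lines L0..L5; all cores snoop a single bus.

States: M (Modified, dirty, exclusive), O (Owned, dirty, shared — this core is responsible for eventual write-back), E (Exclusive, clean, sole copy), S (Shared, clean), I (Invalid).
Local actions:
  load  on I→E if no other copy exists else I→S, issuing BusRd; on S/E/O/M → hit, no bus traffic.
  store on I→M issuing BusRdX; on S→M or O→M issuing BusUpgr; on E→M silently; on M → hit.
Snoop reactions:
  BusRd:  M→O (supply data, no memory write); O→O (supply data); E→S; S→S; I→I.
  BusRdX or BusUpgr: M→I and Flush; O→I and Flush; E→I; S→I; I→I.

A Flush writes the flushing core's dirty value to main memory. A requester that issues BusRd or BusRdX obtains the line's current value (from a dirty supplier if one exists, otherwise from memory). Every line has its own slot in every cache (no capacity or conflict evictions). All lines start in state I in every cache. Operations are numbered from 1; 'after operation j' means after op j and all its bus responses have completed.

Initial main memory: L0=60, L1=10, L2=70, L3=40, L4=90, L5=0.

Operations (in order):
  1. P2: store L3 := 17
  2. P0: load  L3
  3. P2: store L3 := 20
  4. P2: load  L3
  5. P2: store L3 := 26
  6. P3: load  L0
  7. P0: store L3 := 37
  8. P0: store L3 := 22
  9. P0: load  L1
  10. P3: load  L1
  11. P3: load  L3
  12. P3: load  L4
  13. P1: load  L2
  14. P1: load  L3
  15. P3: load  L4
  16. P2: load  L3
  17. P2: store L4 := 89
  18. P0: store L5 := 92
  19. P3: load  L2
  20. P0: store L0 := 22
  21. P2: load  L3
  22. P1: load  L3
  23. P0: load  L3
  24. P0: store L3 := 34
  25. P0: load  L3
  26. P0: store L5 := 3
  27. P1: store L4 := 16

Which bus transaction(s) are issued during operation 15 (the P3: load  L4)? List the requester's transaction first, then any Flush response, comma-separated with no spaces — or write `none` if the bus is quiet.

[1] P2: store L3 := 17 | P0:I, P1:I, P2:M(17), P3:I | bus: BusRdX
[2] P0: load  L3 | P0:S(17), P1:I, P2:O(17), P3:I | bus: BusRd
[3] P2: store L3 := 20 | P0:I, P1:I, P2:M(20), P3:I | bus: BusUpgr
[4] P2: load  L3 | P0:I, P1:I, P2:M(20), P3:I | bus: none
[5] P2: store L3 := 26 | P0:I, P1:I, P2:M(26), P3:I | bus: none
[6] P3: load  L0 | P0:I, P1:I, P2:I, P3:E(60) | bus: BusRd
[7] P0: store L3 := 37 | P0:M(37), P1:I, P2:I, P3:I | bus: BusRdX,Flush
[8] P0: store L3 := 22 | P0:M(22), P1:I, P2:I, P3:I | bus: none
[9] P0: load  L1 | P0:E(10), P1:I, P2:I, P3:I | bus: BusRd
[10] P3: load  L1 | P0:S(10), P1:I, P2:I, P3:S(10) | bus: BusRd
[11] P3: load  L3 | P0:O(22), P1:I, P2:I, P3:S(22) | bus: BusRd
[12] P3: load  L4 | P0:I, P1:I, P2:I, P3:E(90) | bus: BusRd
[13] P1: load  L2 | P0:I, P1:E(70), P2:I, P3:I | bus: BusRd
[14] P1: load  L3 | P0:O(22), P1:S(22), P2:I, P3:S(22) | bus: BusRd
[15] P3: load  L4 | P0:I, P1:I, P2:I, P3:E(90) | bus: none
[16] P2: load  L3 | P0:O(22), P1:S(22), P2:S(22), P3:S(22) | bus: BusRd
[17] P2: store L4 := 89 | P0:I, P1:I, P2:M(89), P3:I | bus: BusRdX
[18] P0: store L5 := 92 | P0:M(92), P1:I, P2:I, P3:I | bus: BusRdX
[19] P3: load  L2 | P0:I, P1:S(70), P2:I, P3:S(70) | bus: BusRd
[20] P0: store L0 := 22 | P0:M(22), P1:I, P2:I, P3:I | bus: BusRdX
[21] P2: load  L3 | P0:O(22), P1:S(22), P2:S(22), P3:S(22) | bus: none
[22] P1: load  L3 | P0:O(22), P1:S(22), P2:S(22), P3:S(22) | bus: none
[23] P0: load  L3 | P0:O(22), P1:S(22), P2:S(22), P3:S(22) | bus: none
[24] P0: store L3 := 34 | P0:M(34), P1:I, P2:I, P3:I | bus: BusUpgr
[25] P0: load  L3 | P0:M(34), P1:I, P2:I, P3:I | bus: none
[26] P0: store L5 := 3 | P0:M(3), P1:I, P2:I, P3:I | bus: none
[27] P1: store L4 := 16 | P0:I, P1:M(16), P2:I, P3:I | bus: BusRdX,Flush

bus = none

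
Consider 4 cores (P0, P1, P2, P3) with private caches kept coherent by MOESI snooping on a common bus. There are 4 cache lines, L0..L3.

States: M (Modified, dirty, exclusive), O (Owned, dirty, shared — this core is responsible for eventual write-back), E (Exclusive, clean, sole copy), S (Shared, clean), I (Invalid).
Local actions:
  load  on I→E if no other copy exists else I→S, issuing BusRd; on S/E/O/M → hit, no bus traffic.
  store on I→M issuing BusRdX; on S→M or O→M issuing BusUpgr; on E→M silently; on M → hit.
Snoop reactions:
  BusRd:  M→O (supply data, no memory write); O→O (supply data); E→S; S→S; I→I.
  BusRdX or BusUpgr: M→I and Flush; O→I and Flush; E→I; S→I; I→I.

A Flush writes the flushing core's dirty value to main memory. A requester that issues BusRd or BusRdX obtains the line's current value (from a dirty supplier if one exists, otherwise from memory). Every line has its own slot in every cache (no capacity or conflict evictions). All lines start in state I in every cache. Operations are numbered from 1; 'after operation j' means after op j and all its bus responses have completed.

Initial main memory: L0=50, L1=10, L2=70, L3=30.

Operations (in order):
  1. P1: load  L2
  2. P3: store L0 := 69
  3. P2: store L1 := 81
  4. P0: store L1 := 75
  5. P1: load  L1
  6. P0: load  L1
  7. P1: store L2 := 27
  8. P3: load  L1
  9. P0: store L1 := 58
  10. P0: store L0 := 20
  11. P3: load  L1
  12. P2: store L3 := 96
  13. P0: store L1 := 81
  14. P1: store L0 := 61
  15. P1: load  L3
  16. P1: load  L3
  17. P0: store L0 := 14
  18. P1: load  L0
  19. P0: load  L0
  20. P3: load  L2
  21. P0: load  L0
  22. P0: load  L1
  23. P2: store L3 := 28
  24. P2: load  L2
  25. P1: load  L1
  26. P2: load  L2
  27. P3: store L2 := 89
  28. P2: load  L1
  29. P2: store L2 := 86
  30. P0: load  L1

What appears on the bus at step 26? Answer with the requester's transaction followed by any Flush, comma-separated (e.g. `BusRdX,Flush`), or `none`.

1. P1: load  L2  bus=[BusRd]  L2: P0=I P1=E P2=I P3=I  mem[L2]=70
2. P3: store L0 := 69  bus=[BusRdX]  L0: P0=I P1=I P2=I P3=M  mem[L0]=50
3. P2: store L1 := 81  bus=[BusRdX]  L1: P0=I P1=I P2=M P3=I  mem[L1]=10
4. P0: store L1 := 75  bus=[BusRdX,Flush]  L1: P0=M P1=I P2=I P3=I  mem[L1]=81
5. P1: load  L1  bus=[BusRd]  L1: P0=O P1=S P2=I P3=I  mem[L1]=81
6. P0: load  L1  bus=[-]  L1: P0=O P1=S P2=I P3=I  mem[L1]=81
7. P1: store L2 := 27  bus=[-]  L2: P0=I P1=M P2=I P3=I  mem[L2]=70
8. P3: load  L1  bus=[BusRd]  L1: P0=O P1=S P2=I P3=S  mem[L1]=81
9. P0: store L1 := 58  bus=[BusUpgr]  L1: P0=M P1=I P2=I P3=I  mem[L1]=81
10. P0: store L0 := 20  bus=[BusRdX,Flush]  L0: P0=M P1=I P2=I P3=I  mem[L0]=69
11. P3: load  L1  bus=[BusRd]  L1: P0=O P1=I P2=I P3=S  mem[L1]=81
12. P2: store L3 := 96  bus=[BusRdX]  L3: P0=I P1=I P2=M P3=I  mem[L3]=30
13. P0: store L1 := 81  bus=[BusUpgr]  L1: P0=M P1=I P2=I P3=I  mem[L1]=81
14. P1: store L0 := 61  bus=[BusRdX,Flush]  L0: P0=I P1=M P2=I P3=I  mem[L0]=20
15. P1: load  L3  bus=[BusRd]  L3: P0=I P1=S P2=O P3=I  mem[L3]=30
16. P1: load  L3  bus=[-]  L3: P0=I P1=S P2=O P3=I  mem[L3]=30
17. P0: store L0 := 14  bus=[BusRdX,Flush]  L0: P0=M P1=I P2=I P3=I  mem[L0]=61
18. P1: load  L0  bus=[BusRd]  L0: P0=O P1=S P2=I P3=I  mem[L0]=61
19. P0: load  L0  bus=[-]  L0: P0=O P1=S P2=I P3=I  mem[L0]=61
20. P3: load  L2  bus=[BusRd]  L2: P0=I P1=O P2=I P3=S  mem[L2]=70
21. P0: load  L0  bus=[-]  L0: P0=O P1=S P2=I P3=I  mem[L0]=61
22. P0: load  L1  bus=[-]  L1: P0=M P1=I P2=I P3=I  mem[L1]=81
23. P2: store L3 := 28  bus=[BusUpgr]  L3: P0=I P1=I P2=M P3=I  mem[L3]=30
24. P2: load  L2  bus=[BusRd]  L2: P0=I P1=O P2=S P3=S  mem[L2]=70
25. P1: load  L1  bus=[BusRd]  L1: P0=O P1=S P2=I P3=I  mem[L1]=81
26. P2: load  L2  bus=[-]  L2: P0=I P1=O P2=S P3=S  mem[L2]=70
27. P3: store L2 := 89  bus=[BusUpgr,Flush]  L2: P0=I P1=I P2=I P3=M  mem[L2]=27
28. P2: load  L1  bus=[BusRd]  L1: P0=O P1=S P2=S P3=I  mem[L1]=81
29. P2: store L2 := 86  bus=[BusRdX,Flush]  L2: P0=I P1=I P2=M P3=I  mem[L2]=89
30. P0: load  L1  bus=[-]  L1: P0=O P1=S P2=S P3=I  mem[L1]=81

bus = none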